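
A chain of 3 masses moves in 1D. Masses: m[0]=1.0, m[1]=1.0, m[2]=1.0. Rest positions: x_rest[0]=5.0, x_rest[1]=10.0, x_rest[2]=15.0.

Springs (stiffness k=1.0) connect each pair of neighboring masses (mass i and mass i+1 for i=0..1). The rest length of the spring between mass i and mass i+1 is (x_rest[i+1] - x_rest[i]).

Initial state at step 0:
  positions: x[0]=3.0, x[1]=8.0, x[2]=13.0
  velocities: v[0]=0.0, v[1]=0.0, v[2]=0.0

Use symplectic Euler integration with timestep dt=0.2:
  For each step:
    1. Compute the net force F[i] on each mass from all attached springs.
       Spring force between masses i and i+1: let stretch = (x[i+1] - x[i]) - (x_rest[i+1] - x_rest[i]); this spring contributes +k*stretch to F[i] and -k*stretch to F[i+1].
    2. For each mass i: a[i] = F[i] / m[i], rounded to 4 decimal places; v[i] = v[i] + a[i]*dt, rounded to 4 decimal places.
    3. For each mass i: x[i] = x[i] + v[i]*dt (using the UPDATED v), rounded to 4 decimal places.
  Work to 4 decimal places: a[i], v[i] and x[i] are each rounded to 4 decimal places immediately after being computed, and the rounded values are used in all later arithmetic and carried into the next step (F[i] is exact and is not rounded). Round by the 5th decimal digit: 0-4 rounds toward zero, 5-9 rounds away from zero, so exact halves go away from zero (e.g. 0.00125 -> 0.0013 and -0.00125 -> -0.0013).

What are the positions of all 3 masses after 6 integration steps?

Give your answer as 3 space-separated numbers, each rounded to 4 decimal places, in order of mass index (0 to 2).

Answer: 3.0000 8.0000 13.0000

Derivation:
Step 0: x=[3.0000 8.0000 13.0000] v=[0.0000 0.0000 0.0000]
Step 1: x=[3.0000 8.0000 13.0000] v=[0.0000 0.0000 0.0000]
Step 2: x=[3.0000 8.0000 13.0000] v=[0.0000 0.0000 0.0000]
Step 3: x=[3.0000 8.0000 13.0000] v=[0.0000 0.0000 0.0000]
Step 4: x=[3.0000 8.0000 13.0000] v=[0.0000 0.0000 0.0000]
Step 5: x=[3.0000 8.0000 13.0000] v=[0.0000 0.0000 0.0000]
Step 6: x=[3.0000 8.0000 13.0000] v=[0.0000 0.0000 0.0000]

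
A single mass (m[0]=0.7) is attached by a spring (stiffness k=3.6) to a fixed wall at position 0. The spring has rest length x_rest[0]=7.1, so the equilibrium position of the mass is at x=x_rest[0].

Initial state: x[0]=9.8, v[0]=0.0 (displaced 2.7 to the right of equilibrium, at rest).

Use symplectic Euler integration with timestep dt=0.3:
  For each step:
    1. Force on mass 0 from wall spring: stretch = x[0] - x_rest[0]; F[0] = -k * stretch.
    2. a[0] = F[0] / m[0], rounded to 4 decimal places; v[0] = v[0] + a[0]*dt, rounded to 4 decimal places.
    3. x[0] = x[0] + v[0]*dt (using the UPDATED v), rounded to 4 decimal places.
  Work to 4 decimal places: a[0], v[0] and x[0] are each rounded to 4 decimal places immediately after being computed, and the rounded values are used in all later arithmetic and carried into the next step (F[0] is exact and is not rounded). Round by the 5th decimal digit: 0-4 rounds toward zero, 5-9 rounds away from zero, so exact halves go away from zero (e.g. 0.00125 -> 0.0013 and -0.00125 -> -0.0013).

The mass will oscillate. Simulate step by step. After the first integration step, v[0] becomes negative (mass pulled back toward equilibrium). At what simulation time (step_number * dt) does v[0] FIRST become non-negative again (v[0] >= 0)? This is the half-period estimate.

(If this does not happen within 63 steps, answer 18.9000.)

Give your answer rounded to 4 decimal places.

Answer: 1.5000

Derivation:
Step 0: x=[9.8000] v=[0.0000]
Step 1: x=[8.5503] v=[-4.1657]
Step 2: x=[6.6293] v=[-6.4033]
Step 3: x=[4.9262] v=[-5.6771]
Step 4: x=[4.2292] v=[-2.3233]
Step 5: x=[4.8610] v=[2.1059]
First v>=0 after going negative at step 5, time=1.5000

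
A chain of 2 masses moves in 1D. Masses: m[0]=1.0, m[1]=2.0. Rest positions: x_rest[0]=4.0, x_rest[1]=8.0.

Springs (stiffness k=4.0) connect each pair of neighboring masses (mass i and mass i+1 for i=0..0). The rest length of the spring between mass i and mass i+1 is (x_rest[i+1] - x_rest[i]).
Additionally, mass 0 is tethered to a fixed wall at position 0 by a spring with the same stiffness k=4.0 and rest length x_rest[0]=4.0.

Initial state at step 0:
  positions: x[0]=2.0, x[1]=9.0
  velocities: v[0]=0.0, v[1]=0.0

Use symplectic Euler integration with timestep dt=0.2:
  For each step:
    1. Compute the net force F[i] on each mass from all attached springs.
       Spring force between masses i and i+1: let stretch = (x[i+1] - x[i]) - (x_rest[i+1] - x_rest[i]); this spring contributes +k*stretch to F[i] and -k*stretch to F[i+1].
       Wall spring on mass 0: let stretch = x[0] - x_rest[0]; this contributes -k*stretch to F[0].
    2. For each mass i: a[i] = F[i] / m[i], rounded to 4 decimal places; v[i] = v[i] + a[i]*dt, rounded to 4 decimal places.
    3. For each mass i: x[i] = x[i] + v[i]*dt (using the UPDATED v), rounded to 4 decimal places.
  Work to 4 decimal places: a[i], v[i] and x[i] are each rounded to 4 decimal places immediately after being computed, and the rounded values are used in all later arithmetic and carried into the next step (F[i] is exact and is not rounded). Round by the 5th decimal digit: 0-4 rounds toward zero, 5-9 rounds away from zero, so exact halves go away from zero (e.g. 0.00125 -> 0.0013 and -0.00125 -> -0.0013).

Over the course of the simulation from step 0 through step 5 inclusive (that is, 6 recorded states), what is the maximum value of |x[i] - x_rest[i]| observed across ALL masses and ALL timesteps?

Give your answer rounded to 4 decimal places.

Step 0: x=[2.0000 9.0000] v=[0.0000 0.0000]
Step 1: x=[2.8000 8.7600] v=[4.0000 -1.2000]
Step 2: x=[4.1056 8.3632] v=[6.5280 -1.9840]
Step 3: x=[5.4355 7.9458] v=[6.6496 -2.0870]
Step 4: x=[6.2974 7.6476] v=[4.3094 -1.4911]
Step 5: x=[6.3677 7.5614] v=[0.3516 -0.4312]
Max displacement = 2.3677

Answer: 2.3677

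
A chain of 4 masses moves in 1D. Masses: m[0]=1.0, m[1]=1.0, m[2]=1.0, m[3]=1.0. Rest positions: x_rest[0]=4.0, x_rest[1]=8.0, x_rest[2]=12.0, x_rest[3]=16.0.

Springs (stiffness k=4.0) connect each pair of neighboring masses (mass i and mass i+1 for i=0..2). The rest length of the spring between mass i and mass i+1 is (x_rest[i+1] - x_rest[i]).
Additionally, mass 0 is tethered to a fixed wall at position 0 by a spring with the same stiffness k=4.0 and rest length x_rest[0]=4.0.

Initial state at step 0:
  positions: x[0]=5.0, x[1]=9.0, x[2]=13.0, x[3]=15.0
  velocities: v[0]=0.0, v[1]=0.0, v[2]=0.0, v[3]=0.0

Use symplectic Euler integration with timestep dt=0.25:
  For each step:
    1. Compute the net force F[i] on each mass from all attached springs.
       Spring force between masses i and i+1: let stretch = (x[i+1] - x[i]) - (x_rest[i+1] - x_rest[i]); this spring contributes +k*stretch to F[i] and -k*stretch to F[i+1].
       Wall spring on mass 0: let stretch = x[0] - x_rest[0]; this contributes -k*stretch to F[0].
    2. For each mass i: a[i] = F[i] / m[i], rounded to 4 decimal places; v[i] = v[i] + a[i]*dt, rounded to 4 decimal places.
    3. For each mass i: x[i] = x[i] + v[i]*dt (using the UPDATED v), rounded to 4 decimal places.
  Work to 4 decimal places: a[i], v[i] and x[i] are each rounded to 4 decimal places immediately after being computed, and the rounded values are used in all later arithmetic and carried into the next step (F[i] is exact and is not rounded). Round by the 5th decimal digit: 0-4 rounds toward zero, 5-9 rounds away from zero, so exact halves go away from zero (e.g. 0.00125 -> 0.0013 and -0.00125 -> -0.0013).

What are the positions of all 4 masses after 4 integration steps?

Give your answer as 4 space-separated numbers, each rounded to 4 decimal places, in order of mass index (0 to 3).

Step 0: x=[5.0000 9.0000 13.0000 15.0000] v=[0.0000 0.0000 0.0000 0.0000]
Step 1: x=[4.7500 9.0000 12.5000 15.5000] v=[-1.0000 0.0000 -2.0000 2.0000]
Step 2: x=[4.3750 8.8125 11.8750 16.2500] v=[-1.5000 -0.7500 -2.5000 3.0000]
Step 3: x=[4.0156 8.2813 11.5781 16.9063] v=[-1.4375 -2.1250 -1.1875 2.6250]
Step 4: x=[3.7188 7.5078 11.7891 17.2305] v=[-1.1874 -3.0939 0.8439 1.2968]

Answer: 3.7188 7.5078 11.7891 17.2305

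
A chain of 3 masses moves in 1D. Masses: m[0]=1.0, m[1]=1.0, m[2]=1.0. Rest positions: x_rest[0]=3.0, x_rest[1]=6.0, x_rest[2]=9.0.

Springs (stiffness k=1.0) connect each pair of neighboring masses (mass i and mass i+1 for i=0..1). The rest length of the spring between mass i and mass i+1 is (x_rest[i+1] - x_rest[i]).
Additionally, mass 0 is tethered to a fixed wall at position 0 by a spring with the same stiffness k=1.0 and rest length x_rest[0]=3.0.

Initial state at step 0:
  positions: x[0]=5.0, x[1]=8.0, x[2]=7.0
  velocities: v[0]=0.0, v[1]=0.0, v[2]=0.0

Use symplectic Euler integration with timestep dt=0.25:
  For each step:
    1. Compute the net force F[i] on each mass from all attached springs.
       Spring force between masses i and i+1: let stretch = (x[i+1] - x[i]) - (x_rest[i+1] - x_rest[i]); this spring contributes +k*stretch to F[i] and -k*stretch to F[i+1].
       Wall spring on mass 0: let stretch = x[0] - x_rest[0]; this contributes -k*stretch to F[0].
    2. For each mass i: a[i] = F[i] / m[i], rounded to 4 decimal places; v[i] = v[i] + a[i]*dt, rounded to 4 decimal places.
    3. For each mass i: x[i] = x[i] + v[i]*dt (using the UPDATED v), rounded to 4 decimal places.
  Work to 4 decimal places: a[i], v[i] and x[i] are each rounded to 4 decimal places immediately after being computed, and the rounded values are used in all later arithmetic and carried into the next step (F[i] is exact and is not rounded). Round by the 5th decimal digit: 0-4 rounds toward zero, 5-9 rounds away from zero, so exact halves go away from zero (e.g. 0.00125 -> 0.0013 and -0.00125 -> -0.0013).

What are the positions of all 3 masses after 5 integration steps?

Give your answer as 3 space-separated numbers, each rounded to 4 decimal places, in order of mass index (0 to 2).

Step 0: x=[5.0000 8.0000 7.0000] v=[0.0000 0.0000 0.0000]
Step 1: x=[4.8750 7.7500 7.2500] v=[-0.5000 -1.0000 1.0000]
Step 2: x=[4.6250 7.2891 7.7188] v=[-1.0000 -1.8438 1.8750]
Step 3: x=[4.2525 6.6885 8.3482] v=[-1.4902 -2.4024 2.5176]
Step 4: x=[3.7664 6.0394 9.0614] v=[-1.9443 -2.5965 2.8527]
Step 5: x=[3.1870 5.4371 9.7732] v=[-2.3177 -2.4093 2.8472]

Answer: 3.1870 5.4371 9.7732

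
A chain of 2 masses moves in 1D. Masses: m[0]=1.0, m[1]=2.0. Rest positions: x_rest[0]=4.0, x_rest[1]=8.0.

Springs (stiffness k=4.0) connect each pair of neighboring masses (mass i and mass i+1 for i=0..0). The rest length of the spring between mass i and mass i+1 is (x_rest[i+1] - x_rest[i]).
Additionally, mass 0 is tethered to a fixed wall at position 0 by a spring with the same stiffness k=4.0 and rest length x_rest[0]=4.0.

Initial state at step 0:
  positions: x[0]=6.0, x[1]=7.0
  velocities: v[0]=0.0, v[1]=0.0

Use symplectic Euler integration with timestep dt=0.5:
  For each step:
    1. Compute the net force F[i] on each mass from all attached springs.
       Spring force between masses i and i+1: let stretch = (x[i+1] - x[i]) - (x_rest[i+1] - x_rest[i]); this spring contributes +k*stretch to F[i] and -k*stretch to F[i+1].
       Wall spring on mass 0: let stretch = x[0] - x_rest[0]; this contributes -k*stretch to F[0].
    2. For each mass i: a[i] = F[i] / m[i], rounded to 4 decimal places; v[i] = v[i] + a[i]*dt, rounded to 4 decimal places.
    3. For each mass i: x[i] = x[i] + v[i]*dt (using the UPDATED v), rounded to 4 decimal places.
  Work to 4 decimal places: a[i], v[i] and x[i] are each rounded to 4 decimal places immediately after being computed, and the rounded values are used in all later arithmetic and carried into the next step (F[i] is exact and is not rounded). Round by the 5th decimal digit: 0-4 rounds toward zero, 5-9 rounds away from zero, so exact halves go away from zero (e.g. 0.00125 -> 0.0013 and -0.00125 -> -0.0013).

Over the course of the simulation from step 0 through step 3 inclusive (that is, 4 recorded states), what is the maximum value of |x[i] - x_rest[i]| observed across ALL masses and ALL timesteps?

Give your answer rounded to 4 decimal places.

Step 0: x=[6.0000 7.0000] v=[0.0000 0.0000]
Step 1: x=[1.0000 8.5000] v=[-10.0000 3.0000]
Step 2: x=[2.5000 8.2500] v=[3.0000 -0.5000]
Step 3: x=[7.2500 7.1250] v=[9.5000 -2.2500]
Max displacement = 3.2500

Answer: 3.2500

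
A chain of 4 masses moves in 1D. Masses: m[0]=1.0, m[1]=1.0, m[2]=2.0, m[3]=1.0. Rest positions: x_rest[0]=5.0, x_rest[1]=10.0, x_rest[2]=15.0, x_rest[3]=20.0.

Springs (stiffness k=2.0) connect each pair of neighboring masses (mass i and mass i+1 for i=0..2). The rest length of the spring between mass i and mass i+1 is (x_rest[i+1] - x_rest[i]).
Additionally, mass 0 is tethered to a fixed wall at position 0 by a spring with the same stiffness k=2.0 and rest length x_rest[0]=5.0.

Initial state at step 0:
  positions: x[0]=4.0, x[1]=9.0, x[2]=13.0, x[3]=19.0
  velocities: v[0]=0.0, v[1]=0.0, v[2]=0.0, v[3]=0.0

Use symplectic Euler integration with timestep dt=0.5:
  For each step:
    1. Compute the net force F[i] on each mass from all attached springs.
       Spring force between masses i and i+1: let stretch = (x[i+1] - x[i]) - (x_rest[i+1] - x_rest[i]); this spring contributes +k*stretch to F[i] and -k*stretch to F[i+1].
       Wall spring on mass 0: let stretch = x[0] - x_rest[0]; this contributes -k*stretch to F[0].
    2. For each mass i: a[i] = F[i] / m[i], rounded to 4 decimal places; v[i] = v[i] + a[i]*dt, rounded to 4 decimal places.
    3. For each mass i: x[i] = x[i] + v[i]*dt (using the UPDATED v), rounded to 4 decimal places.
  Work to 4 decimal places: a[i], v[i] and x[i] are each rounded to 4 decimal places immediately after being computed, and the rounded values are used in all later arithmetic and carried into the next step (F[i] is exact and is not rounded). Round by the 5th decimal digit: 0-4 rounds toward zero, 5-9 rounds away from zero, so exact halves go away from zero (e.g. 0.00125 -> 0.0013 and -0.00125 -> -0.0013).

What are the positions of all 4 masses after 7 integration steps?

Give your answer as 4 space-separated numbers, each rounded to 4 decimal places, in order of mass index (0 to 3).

Answer: 5.3008 9.4337 14.9825 20.4298

Derivation:
Step 0: x=[4.0000 9.0000 13.0000 19.0000] v=[0.0000 0.0000 0.0000 0.0000]
Step 1: x=[4.5000 8.5000 13.5000 18.5000] v=[1.0000 -1.0000 1.0000 -1.0000]
Step 2: x=[4.7500 8.5000 14.0000 18.0000] v=[0.5000 0.0000 1.0000 -1.0000]
Step 3: x=[4.5000 9.3750 14.1250 18.0000] v=[-0.5000 1.7500 0.2500 0.0000]
Step 4: x=[4.4375 10.1875 14.0313 18.5625] v=[-0.1250 1.6250 -0.1875 1.1250]
Step 5: x=[5.0313 10.0469 14.1094 19.3594] v=[1.1875 -0.2812 0.1562 1.5938]
Step 6: x=[5.6172 9.4298 14.4844 20.0313] v=[1.1718 -1.2343 0.7500 1.3438]
Step 7: x=[5.3008 9.4337 14.9825 20.4298] v=[-0.6328 0.0077 0.9962 0.7969]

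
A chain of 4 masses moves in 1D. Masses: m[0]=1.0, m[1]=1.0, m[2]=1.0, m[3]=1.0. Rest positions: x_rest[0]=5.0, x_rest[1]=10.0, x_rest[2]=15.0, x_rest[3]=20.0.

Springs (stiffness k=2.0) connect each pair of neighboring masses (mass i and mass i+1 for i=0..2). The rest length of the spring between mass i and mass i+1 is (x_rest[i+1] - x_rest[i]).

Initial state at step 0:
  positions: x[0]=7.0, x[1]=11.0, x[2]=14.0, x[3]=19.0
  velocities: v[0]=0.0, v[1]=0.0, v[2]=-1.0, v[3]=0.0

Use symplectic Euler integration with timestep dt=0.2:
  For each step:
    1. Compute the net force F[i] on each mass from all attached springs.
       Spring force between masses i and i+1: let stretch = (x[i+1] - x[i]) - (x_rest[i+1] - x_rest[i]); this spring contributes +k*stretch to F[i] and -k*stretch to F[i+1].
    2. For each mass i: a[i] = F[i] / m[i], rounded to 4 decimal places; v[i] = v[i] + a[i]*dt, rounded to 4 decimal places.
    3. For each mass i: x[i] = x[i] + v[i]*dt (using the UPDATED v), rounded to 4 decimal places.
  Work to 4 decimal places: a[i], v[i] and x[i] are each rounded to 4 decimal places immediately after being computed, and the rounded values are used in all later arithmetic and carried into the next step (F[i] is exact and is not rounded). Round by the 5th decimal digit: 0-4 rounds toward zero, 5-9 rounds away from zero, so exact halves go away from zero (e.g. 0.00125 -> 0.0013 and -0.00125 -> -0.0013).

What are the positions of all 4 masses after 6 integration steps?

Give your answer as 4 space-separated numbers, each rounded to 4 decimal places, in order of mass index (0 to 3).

Answer: 5.3704 9.9354 15.2373 19.2572

Derivation:
Step 0: x=[7.0000 11.0000 14.0000 19.0000] v=[0.0000 0.0000 -1.0000 0.0000]
Step 1: x=[6.9200 10.9200 13.9600 19.0000] v=[-0.4000 -0.4000 -0.2000 0.0000]
Step 2: x=[6.7600 10.7632 14.0800 18.9968] v=[-0.8000 -0.7840 0.6000 -0.0160]
Step 3: x=[6.5203 10.5515 14.3280 19.0003] v=[-1.1987 -1.0586 1.2400 0.0173]
Step 4: x=[6.2031 10.3194 14.6477 19.0300] v=[-1.5862 -1.1605 1.5983 0.1484]
Step 5: x=[5.8152 10.1043 14.9717 19.1091] v=[-1.9397 -1.0757 1.6199 0.3955]
Step 6: x=[5.3704 9.9354 15.2373 19.2572] v=[-2.2241 -0.8444 1.3279 0.7405]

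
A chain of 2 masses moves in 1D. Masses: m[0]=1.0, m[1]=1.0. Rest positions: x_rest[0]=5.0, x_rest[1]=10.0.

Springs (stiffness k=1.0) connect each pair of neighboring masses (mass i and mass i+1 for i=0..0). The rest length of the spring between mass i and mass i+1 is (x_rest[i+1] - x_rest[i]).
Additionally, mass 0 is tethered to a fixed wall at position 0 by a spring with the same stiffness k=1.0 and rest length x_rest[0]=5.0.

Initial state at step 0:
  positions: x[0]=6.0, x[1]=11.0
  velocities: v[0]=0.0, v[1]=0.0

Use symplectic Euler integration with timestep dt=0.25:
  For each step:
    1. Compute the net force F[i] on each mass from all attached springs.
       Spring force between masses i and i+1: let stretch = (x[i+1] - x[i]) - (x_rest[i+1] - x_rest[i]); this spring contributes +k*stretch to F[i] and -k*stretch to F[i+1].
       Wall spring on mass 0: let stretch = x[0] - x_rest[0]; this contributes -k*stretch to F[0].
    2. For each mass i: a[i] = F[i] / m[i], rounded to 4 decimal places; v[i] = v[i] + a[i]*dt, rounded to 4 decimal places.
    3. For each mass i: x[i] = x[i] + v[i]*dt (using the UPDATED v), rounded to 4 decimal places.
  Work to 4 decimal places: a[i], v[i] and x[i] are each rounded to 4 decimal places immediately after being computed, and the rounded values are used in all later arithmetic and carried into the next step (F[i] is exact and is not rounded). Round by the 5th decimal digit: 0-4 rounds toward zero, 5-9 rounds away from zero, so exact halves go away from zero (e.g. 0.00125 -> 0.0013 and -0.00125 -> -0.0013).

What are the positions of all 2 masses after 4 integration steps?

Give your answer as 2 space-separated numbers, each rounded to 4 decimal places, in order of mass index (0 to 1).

Step 0: x=[6.0000 11.0000] v=[0.0000 0.0000]
Step 1: x=[5.9375 11.0000] v=[-0.2500 0.0000]
Step 2: x=[5.8203 10.9961] v=[-0.4688 -0.0156]
Step 3: x=[5.6628 10.9812] v=[-0.6299 -0.0596]
Step 4: x=[5.4838 10.9464] v=[-0.7160 -0.1392]

Answer: 5.4838 10.9464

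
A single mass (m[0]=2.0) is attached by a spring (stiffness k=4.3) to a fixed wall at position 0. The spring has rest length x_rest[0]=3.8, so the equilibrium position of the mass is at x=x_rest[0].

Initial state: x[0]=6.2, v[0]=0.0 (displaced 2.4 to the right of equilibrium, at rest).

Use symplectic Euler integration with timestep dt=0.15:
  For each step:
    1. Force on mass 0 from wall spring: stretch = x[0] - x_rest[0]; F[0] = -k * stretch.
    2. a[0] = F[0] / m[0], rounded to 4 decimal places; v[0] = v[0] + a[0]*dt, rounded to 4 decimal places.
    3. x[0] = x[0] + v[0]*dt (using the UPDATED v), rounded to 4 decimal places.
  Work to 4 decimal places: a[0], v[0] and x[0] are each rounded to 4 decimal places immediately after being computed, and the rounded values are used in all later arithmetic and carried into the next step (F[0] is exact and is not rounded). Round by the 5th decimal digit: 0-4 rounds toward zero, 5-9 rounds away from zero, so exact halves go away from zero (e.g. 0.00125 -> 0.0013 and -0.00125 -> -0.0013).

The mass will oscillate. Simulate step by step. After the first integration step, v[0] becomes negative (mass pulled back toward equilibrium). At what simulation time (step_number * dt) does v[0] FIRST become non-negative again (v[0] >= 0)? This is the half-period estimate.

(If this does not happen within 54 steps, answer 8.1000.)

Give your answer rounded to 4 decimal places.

Answer: 2.2500

Derivation:
Step 0: x=[6.2000] v=[0.0000]
Step 1: x=[6.0839] v=[-0.7740]
Step 2: x=[5.8573] v=[-1.5106]
Step 3: x=[5.5312] v=[-2.1741]
Step 4: x=[5.1213] v=[-2.7324]
Step 5: x=[4.6475] v=[-3.1585]
Step 6: x=[4.1327] v=[-3.4318]
Step 7: x=[3.6018] v=[-3.5391]
Step 8: x=[3.0805] v=[-3.4752]
Step 9: x=[2.5940] v=[-3.2432]
Step 10: x=[2.1659] v=[-2.8543]
Step 11: x=[1.8168] v=[-2.3273]
Step 12: x=[1.5636] v=[-1.6877]
Step 13: x=[1.4186] v=[-0.9665]
Step 14: x=[1.3888] v=[-0.1985]
Step 15: x=[1.4757] v=[0.5791]
First v>=0 after going negative at step 15, time=2.2500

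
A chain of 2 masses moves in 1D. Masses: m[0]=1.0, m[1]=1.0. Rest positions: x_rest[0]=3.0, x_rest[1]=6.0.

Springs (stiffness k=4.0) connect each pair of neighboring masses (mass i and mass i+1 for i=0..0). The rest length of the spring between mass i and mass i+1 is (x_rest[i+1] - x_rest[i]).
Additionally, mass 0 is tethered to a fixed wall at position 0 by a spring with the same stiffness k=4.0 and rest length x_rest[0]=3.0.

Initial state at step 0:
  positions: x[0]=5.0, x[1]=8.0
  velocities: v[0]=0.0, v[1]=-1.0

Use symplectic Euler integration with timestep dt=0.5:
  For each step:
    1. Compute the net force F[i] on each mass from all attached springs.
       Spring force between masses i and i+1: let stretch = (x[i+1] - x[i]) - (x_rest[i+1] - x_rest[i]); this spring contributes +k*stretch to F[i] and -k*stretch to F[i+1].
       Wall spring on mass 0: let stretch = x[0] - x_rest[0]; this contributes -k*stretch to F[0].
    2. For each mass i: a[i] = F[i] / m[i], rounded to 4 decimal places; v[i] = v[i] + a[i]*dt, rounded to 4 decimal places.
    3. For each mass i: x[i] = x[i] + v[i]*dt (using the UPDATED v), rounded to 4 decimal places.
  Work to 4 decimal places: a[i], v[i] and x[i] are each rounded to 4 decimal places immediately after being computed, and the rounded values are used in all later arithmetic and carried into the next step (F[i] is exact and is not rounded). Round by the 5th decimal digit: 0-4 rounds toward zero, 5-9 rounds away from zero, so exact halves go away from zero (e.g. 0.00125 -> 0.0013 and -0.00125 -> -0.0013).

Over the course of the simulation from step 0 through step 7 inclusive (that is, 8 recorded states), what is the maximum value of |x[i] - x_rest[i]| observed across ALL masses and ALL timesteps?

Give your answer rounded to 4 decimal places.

Answer: 2.5000

Derivation:
Step 0: x=[5.0000 8.0000] v=[0.0000 -1.0000]
Step 1: x=[3.0000 7.5000] v=[-4.0000 -1.0000]
Step 2: x=[2.5000 5.5000] v=[-1.0000 -4.0000]
Step 3: x=[2.5000 3.5000] v=[0.0000 -4.0000]
Step 4: x=[1.0000 3.5000] v=[-3.0000 0.0000]
Step 5: x=[1.0000 4.0000] v=[0.0000 1.0000]
Step 6: x=[3.0000 4.5000] v=[4.0000 1.0000]
Step 7: x=[3.5000 6.5000] v=[1.0000 4.0000]
Max displacement = 2.5000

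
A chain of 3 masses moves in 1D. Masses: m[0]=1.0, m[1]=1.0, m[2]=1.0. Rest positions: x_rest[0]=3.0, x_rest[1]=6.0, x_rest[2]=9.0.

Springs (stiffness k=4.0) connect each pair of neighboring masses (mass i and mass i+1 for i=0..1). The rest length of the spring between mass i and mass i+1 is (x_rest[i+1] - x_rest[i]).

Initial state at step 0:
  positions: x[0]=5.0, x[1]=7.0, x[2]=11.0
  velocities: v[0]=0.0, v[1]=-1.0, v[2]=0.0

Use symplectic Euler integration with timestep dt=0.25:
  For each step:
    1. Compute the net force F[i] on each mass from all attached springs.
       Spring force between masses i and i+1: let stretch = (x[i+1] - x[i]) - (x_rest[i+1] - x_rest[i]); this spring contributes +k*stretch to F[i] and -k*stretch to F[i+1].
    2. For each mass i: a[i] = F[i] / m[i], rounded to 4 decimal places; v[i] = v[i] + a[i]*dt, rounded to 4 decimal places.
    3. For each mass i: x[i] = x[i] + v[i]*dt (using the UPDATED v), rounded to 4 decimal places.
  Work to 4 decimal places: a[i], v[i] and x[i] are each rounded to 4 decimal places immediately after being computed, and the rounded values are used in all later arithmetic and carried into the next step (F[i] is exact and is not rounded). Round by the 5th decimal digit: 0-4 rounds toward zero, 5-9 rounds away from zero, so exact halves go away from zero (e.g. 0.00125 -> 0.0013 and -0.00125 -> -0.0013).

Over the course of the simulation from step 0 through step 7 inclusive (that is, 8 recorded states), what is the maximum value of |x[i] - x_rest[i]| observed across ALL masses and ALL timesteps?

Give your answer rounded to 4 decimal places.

Answer: 2.0625

Derivation:
Step 0: x=[5.0000 7.0000 11.0000] v=[0.0000 -1.0000 0.0000]
Step 1: x=[4.7500 7.2500 10.7500] v=[-1.0000 1.0000 -1.0000]
Step 2: x=[4.3750 7.7500 10.3750] v=[-1.5000 2.0000 -1.5000]
Step 3: x=[4.0938 8.0625 10.0938] v=[-1.1250 1.2500 -1.1250]
Step 4: x=[4.0547 7.8907 10.0547] v=[-0.1563 -0.6874 -0.1563]
Step 5: x=[4.2246 7.3009 10.2246] v=[0.6797 -2.3594 0.6797]
Step 6: x=[4.4136 6.6729 10.4136] v=[0.7560 -2.5120 0.7560]
Step 7: x=[4.4174 6.4153 10.4174] v=[0.0153 -1.0306 0.0153]
Max displacement = 2.0625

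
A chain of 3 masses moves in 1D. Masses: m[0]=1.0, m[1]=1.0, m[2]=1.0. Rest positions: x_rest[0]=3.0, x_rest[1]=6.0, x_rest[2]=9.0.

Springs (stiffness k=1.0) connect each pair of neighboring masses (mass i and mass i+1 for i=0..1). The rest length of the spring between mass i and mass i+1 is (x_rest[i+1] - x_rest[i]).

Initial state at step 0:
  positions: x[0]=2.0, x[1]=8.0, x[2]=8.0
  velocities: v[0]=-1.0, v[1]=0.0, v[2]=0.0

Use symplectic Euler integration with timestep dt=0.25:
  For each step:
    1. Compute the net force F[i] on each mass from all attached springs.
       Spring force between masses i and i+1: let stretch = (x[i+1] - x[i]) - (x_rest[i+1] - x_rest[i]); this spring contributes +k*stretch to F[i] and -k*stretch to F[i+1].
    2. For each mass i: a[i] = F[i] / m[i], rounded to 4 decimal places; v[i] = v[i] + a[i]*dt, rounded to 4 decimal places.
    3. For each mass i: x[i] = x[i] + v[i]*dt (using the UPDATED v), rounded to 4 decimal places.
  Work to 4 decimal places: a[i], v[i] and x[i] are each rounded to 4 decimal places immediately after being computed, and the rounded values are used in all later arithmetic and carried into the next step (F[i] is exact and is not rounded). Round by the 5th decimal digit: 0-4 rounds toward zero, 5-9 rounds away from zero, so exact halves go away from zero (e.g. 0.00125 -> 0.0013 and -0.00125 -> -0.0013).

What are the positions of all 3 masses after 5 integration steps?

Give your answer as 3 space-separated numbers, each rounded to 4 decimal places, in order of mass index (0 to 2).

Step 0: x=[2.0000 8.0000 8.0000] v=[-1.0000 0.0000 0.0000]
Step 1: x=[1.9375 7.6250 8.1875] v=[-0.2500 -1.5000 0.7500]
Step 2: x=[2.0430 6.9297 8.5274] v=[0.4219 -2.7813 1.3594]
Step 3: x=[2.2664 6.0288 8.9549] v=[0.8936 -3.6036 1.7100]
Step 4: x=[2.5375 5.0756 9.3870] v=[1.0842 -3.8127 1.7285]
Step 5: x=[2.7797 4.2333 9.7372] v=[0.9687 -3.3694 1.4007]

Answer: 2.7797 4.2333 9.7372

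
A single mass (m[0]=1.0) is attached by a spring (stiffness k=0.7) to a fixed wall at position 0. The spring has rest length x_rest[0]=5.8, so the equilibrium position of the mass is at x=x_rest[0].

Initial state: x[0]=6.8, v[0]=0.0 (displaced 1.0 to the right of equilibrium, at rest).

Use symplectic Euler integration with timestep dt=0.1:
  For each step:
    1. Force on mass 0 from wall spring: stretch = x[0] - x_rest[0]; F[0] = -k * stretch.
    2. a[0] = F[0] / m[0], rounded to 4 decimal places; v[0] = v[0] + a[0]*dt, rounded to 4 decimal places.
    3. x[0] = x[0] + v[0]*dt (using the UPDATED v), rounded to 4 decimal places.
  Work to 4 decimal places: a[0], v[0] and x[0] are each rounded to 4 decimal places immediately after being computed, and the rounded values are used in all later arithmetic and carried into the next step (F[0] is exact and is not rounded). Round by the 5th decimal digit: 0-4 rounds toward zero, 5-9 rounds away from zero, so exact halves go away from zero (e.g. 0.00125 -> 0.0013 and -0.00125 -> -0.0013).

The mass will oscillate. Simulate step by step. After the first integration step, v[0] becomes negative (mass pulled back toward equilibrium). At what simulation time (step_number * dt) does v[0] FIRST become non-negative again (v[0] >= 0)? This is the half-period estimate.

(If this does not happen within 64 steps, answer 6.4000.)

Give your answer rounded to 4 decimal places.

Step 0: x=[6.8000] v=[0.0000]
Step 1: x=[6.7930] v=[-0.0700]
Step 2: x=[6.7791] v=[-0.1395]
Step 3: x=[6.7583] v=[-0.2080]
Step 4: x=[6.7308] v=[-0.2751]
Step 5: x=[6.6968] v=[-0.3403]
Step 6: x=[6.6565] v=[-0.4031]
Step 7: x=[6.6102] v=[-0.4631]
Step 8: x=[6.5582] v=[-0.5198]
Step 9: x=[6.5009] v=[-0.5729]
Step 10: x=[6.4387] v=[-0.6220]
Step 11: x=[6.3720] v=[-0.6667]
Step 12: x=[6.3013] v=[-0.7067]
Step 13: x=[6.2271] v=[-0.7418]
Step 14: x=[6.1499] v=[-0.7717]
Step 15: x=[6.0703] v=[-0.7962]
Step 16: x=[5.9888] v=[-0.8151]
Step 17: x=[5.9060] v=[-0.8283]
Step 18: x=[5.8224] v=[-0.8357]
Step 19: x=[5.7387] v=[-0.8373]
Step 20: x=[5.6554] v=[-0.8330]
Step 21: x=[5.5731] v=[-0.8229]
Step 22: x=[5.4924] v=[-0.8070]
Step 23: x=[5.4139] v=[-0.7855]
Step 24: x=[5.3381] v=[-0.7585]
Step 25: x=[5.2655] v=[-0.7262]
Step 26: x=[5.1966] v=[-0.6888]
Step 27: x=[5.1319] v=[-0.6466]
Step 28: x=[5.0719] v=[-0.5998]
Step 29: x=[5.0170] v=[-0.5488]
Step 30: x=[4.9676] v=[-0.4940]
Step 31: x=[4.9240] v=[-0.4357]
Step 32: x=[4.8866] v=[-0.3744]
Step 33: x=[4.8556] v=[-0.3105]
Step 34: x=[4.8312] v=[-0.2444]
Step 35: x=[4.8135] v=[-0.1766]
Step 36: x=[4.8028] v=[-0.1075]
Step 37: x=[4.7990] v=[-0.0377]
Step 38: x=[4.8022] v=[0.0324]
First v>=0 after going negative at step 38, time=3.8000

Answer: 3.8000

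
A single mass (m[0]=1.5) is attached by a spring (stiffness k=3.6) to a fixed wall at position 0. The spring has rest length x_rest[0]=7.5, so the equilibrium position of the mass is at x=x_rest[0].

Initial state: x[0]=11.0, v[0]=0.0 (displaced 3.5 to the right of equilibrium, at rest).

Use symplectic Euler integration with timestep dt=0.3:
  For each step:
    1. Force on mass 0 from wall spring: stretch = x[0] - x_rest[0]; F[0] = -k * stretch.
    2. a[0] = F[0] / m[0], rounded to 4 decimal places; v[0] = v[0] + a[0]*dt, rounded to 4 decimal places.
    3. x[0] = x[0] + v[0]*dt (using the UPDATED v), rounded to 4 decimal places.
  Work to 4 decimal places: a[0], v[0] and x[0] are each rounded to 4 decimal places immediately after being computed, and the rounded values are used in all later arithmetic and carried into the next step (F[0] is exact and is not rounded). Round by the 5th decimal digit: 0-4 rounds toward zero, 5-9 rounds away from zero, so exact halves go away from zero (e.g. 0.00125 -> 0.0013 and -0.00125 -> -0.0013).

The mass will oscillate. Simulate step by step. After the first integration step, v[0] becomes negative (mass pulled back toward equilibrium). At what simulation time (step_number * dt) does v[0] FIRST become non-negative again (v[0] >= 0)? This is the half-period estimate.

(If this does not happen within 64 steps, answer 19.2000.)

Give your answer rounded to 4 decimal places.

Answer: 2.1000

Derivation:
Step 0: x=[11.0000] v=[0.0000]
Step 1: x=[10.2440] v=[-2.5200]
Step 2: x=[8.8953] v=[-4.4957]
Step 3: x=[7.2452] v=[-5.5003]
Step 4: x=[5.6501] v=[-5.3169]
Step 5: x=[4.4546] v=[-3.9850]
Step 6: x=[3.9169] v=[-1.7923]
Step 7: x=[4.1532] v=[0.7875]
First v>=0 after going negative at step 7, time=2.1000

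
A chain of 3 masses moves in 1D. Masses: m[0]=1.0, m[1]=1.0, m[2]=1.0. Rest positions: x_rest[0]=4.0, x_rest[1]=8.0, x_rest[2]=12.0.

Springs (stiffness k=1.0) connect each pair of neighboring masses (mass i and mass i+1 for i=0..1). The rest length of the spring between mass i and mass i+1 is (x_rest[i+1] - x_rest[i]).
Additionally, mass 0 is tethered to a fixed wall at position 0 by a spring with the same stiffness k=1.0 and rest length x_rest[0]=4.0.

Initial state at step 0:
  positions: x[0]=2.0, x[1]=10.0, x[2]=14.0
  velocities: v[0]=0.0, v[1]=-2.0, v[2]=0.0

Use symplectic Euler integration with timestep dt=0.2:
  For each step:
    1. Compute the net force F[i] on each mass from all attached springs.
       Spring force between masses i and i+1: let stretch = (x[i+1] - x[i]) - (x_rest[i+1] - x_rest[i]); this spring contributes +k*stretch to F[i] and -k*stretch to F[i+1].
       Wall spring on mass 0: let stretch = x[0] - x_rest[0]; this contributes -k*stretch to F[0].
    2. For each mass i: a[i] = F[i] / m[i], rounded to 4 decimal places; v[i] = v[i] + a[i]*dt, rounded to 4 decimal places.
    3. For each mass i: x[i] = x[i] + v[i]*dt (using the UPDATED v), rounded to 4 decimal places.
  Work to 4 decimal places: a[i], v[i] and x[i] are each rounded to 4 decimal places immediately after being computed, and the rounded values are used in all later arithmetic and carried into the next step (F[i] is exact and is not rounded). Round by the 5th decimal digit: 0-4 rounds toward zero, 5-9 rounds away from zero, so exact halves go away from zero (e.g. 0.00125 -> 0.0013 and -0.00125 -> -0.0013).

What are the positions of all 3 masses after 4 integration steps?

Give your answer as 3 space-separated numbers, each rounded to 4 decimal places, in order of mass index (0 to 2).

Answer: 3.8912 7.4124 13.7632

Derivation:
Step 0: x=[2.0000 10.0000 14.0000] v=[0.0000 -2.0000 0.0000]
Step 1: x=[2.2400 9.4400 14.0000] v=[1.2000 -2.8000 0.0000]
Step 2: x=[2.6784 8.7744 13.9776] v=[2.1920 -3.3280 -0.1120]
Step 3: x=[3.2535 8.0731 13.9071] v=[2.8755 -3.5066 -0.3526]
Step 4: x=[3.8912 7.4124 13.7632] v=[3.1887 -3.3037 -0.7194]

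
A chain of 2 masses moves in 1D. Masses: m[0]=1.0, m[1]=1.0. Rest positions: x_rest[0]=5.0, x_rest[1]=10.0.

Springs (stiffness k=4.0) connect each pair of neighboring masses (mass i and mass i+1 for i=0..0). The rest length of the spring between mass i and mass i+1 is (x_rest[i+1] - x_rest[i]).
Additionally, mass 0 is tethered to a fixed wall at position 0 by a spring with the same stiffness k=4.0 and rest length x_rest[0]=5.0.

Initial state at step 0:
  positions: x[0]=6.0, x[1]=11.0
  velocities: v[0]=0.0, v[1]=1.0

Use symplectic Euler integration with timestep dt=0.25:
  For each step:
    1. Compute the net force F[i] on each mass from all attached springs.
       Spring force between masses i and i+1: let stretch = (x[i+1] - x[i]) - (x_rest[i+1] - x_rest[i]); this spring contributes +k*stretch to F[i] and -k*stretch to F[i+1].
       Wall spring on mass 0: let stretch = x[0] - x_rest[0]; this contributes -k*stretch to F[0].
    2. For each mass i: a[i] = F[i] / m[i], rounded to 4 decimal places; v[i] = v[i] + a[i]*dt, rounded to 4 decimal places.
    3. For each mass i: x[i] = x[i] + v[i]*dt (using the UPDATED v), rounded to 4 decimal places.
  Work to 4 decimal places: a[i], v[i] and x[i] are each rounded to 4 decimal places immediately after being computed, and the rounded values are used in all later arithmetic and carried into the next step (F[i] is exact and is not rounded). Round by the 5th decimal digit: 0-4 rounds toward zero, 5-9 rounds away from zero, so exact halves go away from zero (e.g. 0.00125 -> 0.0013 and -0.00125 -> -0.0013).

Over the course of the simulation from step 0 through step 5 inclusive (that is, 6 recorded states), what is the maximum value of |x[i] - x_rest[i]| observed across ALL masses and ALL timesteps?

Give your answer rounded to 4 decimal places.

Answer: 1.3750

Derivation:
Step 0: x=[6.0000 11.0000] v=[0.0000 1.0000]
Step 1: x=[5.7500 11.2500] v=[-1.0000 1.0000]
Step 2: x=[5.4375 11.3750] v=[-1.2500 0.5000]
Step 3: x=[5.2500 11.2656] v=[-0.7500 -0.4375]
Step 4: x=[5.2539 10.9023] v=[0.0156 -1.4531]
Step 5: x=[5.3564 10.3769] v=[0.4101 -2.1015]
Max displacement = 1.3750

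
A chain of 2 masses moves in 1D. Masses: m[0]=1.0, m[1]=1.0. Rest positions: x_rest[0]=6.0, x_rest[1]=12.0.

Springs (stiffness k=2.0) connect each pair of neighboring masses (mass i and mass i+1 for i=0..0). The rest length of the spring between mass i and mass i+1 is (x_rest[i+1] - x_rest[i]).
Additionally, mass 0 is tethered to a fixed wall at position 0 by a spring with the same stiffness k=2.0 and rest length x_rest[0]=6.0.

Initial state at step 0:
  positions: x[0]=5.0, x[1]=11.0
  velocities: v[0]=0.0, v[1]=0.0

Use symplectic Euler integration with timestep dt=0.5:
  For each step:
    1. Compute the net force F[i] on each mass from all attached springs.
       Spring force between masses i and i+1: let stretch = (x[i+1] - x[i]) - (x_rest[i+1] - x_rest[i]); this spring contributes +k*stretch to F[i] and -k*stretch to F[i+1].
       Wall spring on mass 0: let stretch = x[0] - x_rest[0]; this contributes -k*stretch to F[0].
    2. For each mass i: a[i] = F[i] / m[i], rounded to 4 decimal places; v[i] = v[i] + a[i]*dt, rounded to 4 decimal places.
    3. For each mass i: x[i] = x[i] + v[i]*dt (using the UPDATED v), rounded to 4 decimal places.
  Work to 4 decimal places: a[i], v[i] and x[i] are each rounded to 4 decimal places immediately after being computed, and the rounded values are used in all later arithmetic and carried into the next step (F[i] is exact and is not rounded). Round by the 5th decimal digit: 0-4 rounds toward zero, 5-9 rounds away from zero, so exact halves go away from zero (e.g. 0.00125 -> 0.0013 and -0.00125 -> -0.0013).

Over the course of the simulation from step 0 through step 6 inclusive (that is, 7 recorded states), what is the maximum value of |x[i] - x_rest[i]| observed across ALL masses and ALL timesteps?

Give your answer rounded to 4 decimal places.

Answer: 1.1407

Derivation:
Step 0: x=[5.0000 11.0000] v=[0.0000 0.0000]
Step 1: x=[5.5000 11.0000] v=[1.0000 0.0000]
Step 2: x=[6.0000 11.2500] v=[1.0000 0.5000]
Step 3: x=[6.1250 11.8750] v=[0.2500 1.2500]
Step 4: x=[6.0625 12.6250] v=[-0.1250 1.5000]
Step 5: x=[6.2500 13.0938] v=[0.3750 0.9375]
Step 6: x=[6.7344 13.1407] v=[0.9688 0.0937]
Max displacement = 1.1407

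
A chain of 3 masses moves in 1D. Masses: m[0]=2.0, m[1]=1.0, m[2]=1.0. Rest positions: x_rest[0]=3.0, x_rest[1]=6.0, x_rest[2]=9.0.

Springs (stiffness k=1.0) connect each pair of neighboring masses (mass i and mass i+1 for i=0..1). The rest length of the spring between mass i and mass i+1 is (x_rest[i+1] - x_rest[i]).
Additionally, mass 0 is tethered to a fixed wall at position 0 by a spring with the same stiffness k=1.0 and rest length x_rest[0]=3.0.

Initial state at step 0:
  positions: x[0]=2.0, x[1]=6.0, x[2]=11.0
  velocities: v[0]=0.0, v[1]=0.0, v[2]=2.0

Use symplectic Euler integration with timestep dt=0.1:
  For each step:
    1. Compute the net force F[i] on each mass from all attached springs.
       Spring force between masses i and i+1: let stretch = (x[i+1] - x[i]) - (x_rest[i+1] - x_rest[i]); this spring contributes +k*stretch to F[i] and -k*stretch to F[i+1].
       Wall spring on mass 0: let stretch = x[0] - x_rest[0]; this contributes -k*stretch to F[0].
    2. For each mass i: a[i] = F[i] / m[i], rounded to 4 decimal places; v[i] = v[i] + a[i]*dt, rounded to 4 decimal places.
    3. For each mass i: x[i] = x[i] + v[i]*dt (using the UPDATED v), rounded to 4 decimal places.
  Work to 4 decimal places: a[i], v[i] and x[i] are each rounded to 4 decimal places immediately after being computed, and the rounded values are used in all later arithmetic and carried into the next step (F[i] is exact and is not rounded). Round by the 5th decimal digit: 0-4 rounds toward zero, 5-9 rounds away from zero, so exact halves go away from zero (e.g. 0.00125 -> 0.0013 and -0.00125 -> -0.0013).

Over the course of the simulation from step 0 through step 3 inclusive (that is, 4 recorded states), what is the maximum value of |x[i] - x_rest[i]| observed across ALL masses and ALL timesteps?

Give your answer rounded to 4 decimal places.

Step 0: x=[2.0000 6.0000 11.0000] v=[0.0000 0.0000 2.0000]
Step 1: x=[2.0100 6.0100 11.1800] v=[0.1000 0.1000 1.8000]
Step 2: x=[2.0300 6.0317 11.3383] v=[0.1995 0.2170 1.5830]
Step 3: x=[2.0598 6.0665 11.4735] v=[0.2981 0.3475 1.3523]
Max displacement = 2.4735

Answer: 2.4735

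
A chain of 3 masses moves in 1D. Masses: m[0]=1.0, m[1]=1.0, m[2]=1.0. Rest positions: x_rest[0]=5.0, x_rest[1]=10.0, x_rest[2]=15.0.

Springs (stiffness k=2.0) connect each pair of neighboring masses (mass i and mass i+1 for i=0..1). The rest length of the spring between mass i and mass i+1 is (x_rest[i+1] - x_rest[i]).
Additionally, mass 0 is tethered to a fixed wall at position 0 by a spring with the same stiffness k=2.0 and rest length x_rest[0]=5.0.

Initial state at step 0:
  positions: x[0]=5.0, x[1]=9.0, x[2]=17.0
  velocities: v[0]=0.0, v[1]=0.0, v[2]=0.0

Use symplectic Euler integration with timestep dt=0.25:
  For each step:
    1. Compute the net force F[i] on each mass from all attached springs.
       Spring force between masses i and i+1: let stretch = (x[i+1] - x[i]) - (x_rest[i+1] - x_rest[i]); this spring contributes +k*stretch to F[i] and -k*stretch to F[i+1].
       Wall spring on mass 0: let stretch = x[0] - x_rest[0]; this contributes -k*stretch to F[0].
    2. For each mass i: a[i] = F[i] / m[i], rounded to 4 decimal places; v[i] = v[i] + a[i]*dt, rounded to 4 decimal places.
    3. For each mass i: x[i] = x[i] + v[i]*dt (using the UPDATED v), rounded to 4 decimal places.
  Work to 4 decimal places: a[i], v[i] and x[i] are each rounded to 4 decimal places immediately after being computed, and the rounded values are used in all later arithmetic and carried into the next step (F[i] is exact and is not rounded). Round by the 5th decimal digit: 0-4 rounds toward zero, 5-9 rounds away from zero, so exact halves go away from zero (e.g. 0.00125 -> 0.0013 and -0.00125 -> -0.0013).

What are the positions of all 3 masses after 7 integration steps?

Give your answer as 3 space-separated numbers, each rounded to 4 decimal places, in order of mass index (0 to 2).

Step 0: x=[5.0000 9.0000 17.0000] v=[0.0000 0.0000 0.0000]
Step 1: x=[4.8750 9.5000 16.6250] v=[-0.5000 2.0000 -1.5000]
Step 2: x=[4.7188 10.3125 15.9844] v=[-0.6250 3.2500 -2.5625]
Step 3: x=[4.6719 11.1348 15.2598] v=[-0.1876 3.2891 -2.8985]
Step 4: x=[4.8489 11.6649 14.6446] v=[0.7079 2.1202 -2.4610]
Step 5: x=[5.2718 11.7154 14.2819] v=[1.6915 0.2021 -1.4509]
Step 6: x=[5.8412 11.2813 14.2234] v=[2.2774 -1.7365 -0.2342]
Step 7: x=[6.3604 10.5349 14.4221] v=[2.0769 -2.9855 0.7948]

Answer: 6.3604 10.5349 14.4221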